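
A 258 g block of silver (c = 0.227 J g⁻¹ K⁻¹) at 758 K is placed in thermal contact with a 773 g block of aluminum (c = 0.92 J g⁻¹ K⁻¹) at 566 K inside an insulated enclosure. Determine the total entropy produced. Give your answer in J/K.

ΔS_total = 2.51 J/K

Energy balance: T_f = (m₁c₁T₁ + m₂c₂T₂)/(m₁c₁ + m₂c₂) = 580.61 K.
ΔS₁ = m₁c₁ ln(T_f/T₁) = 58.566 × ln(580.61/758) = -15.61 J/K.
ΔS₂ = m₂c₂ ln(T_f/T₂) = 711.16 × ln(580.61/566) = 18.12 J/K.
ΔS_total = -15.61 + 18.12 = 2.51 J/K.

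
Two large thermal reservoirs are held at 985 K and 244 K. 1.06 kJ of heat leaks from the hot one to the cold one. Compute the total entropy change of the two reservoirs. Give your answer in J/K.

ΔS_hot = −Q/T_H = −1060/985 = -1.076 J/K and ΔS_cold = +Q/T_C = 1060/244 = 4.344 J/K.
ΔS_total = -1.076 + 4.344 = 3.27 J/K, positive as the second law requires.

ΔS_total = 3.27 J/K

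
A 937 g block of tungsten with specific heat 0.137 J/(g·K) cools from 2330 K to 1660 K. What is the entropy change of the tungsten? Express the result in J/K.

ΔS = ∫dQ_rev/T = m c ln(T₂/T₁) = 937 × 0.137 × ln(1660/2330) = -43.5 J/K.

ΔS = -43.5 J/K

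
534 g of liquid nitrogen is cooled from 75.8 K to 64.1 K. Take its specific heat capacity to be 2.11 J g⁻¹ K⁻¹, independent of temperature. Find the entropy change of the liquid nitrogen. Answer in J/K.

ΔS = -189 J/K

ΔS = ∫dQ_rev/T = m c ln(T₂/T₁) = 534 × 2.11 × ln(64.1/75.8) = -189 J/K.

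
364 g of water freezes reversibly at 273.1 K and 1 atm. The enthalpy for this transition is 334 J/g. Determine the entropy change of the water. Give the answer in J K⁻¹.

ΔS = -445 J/K

Heat released by the substance: Q = −mL = −364 × 334 = −121576 J.
At constant T, ΔS = Q_rev/T = −121576 / 273.1 = -445 J/K.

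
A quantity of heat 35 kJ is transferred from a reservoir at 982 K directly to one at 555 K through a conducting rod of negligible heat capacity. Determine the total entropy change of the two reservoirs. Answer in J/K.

ΔS_hot = −Q/T_H = −35000/982 = -35.64 J/K and ΔS_cold = +Q/T_C = 35000/555 = 63.06 J/K.
ΔS_total = -35.64 + 63.06 = 27.4 J/K, positive as the second law requires.

ΔS_total = 27.4 J/K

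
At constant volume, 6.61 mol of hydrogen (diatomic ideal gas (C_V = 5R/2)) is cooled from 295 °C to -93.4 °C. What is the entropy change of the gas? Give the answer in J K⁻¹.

ΔS = -158 J/K

In kelvin: T₁ = 568.15 K, T₂ = 179.75 K. At constant volume, ΔS = nC_V ln(T₂/T₁) with C_V = 5R/2 = 20.79 J mol⁻¹ K⁻¹.
ΔS = 6.61 × 20.79 × ln(179.75/568.15) = -158 J/K.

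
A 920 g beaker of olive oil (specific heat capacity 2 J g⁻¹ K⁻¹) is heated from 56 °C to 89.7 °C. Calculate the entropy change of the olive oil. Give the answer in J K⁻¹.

ΔS = 179 J/K

In kelvin: T₁ = 329.15 K, T₂ = 362.85 K. ΔS = ∫dQ_rev/T = m c ln(T₂/T₁) = 920 × 2 × ln(362.85/329.15) = 179 J/K.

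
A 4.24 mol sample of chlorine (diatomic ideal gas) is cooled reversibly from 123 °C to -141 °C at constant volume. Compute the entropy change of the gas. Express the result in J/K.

ΔS = -96.8 J/K

In kelvin: T₁ = 396.15 K, T₂ = 132.15 K. At constant volume, ΔS = nC_V ln(T₂/T₁) with C_V = 5R/2 = 20.79 J mol⁻¹ K⁻¹.
ΔS = 4.24 × 20.79 × ln(132.15/396.15) = -96.8 J/K.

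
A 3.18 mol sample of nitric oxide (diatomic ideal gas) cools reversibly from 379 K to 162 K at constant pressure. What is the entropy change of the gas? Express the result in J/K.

ΔS = -78.6 J/K

At constant pressure, ΔS = nC_p ln(T₂/T₁) with C_p = 7R/2 = 29.1 J mol⁻¹ K⁻¹.
ΔS = 3.18 × 29.1 × ln(162/379) = -78.6 J/K.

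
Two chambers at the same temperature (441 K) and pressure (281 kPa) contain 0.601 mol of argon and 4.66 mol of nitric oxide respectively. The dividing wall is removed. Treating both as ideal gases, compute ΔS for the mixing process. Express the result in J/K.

ΔS_mix = 15.5 J/K

Mole fractions: x_A = 0.601/5.26 = 0.114, x_B = 0.886.
ΔS_mix = −R(n_A ln x_A + n_B ln x_B) = −8.314 × (0.601 ln 0.114 + 4.66 ln 0.886) = 15.5 J/K.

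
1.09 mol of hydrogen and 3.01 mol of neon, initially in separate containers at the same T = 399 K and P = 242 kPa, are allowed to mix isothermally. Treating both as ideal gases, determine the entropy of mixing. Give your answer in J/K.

ΔS_mix = 19.7 J/K

Mole fractions: x_A = 1.09/4.1 = 0.266, x_B = 0.734.
ΔS_mix = −R(n_A ln x_A + n_B ln x_B) = −8.314 × (1.09 ln 0.266 + 3.01 ln 0.734) = 19.7 J/K.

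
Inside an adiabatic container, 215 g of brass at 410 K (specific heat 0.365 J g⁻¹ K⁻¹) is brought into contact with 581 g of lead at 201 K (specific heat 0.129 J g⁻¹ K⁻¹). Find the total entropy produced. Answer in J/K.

Energy balance: T_f = (m₁c₁T₁ + m₂c₂T₂)/(m₁c₁ + m₂c₂) = 307.9 K.
ΔS₁ = m₁c₁ ln(T_f/T₁) = 78.475 × ln(307.9/410) = -22.47 J/K.
ΔS₂ = m₂c₂ ln(T_f/T₂) = 74.949 × ln(307.9/201) = 31.96 J/K.
ΔS_total = -22.47 + 31.96 = 9.49 J/K.

ΔS_total = 9.49 J/K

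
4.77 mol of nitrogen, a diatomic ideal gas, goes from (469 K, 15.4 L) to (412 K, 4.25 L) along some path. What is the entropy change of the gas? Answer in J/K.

Entropy is a state function: ΔS = nC_V ln(T₂/T₁) + nR ln(V₂/V₁), with C_V = 5R/2 = 20.79 J mol⁻¹ K⁻¹ for a diatomic ideal gas.
ΔS = 4.77 × [20.79 × ln(412/469) + 8.314 × ln(4.25/15.4)] = -63.9 J/K.

ΔS = -63.9 J/K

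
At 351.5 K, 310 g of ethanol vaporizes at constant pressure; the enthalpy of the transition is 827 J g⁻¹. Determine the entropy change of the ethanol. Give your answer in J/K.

ΔS = 729 J/K

Heat absorbed by the substance: Q = mL = 310 × 827 = 256370 J.
At constant T, ΔS = Q_rev/T = 256370 / 351.5 = 729 J/K.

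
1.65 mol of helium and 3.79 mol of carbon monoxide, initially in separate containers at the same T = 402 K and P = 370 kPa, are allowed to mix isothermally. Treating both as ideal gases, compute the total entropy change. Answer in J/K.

Mole fractions: x_A = 1.65/5.44 = 0.303, x_B = 0.697.
ΔS_mix = −R(n_A ln x_A + n_B ln x_B) = −8.314 × (1.65 ln 0.303 + 3.79 ln 0.697) = 27.8 J/K.

ΔS_mix = 27.8 J/K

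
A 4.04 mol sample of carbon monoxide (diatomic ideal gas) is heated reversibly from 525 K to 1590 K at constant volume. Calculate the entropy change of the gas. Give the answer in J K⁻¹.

At constant volume, ΔS = nC_V ln(T₂/T₁) with C_V = 5R/2 = 20.79 J mol⁻¹ K⁻¹.
ΔS = 4.04 × 20.79 × ln(1590/525) = 93 J/K.

ΔS = 93 J/K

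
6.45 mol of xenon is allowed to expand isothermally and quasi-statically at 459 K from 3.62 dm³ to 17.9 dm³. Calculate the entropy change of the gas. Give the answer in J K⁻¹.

For an isothermal ideal gas ΔS_gas = nR ln(V₂/V₁) = 6.45 × 8.314 × ln(17.9/3.62) = 85.7 J/K.

ΔS_gas = 85.7 J/K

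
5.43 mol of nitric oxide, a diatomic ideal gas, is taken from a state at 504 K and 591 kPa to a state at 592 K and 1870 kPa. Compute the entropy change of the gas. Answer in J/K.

ΔS = -26.6 J/K

ΔS = nC_p ln(T₂/T₁) − nR ln(P₂/P₁), with C_p = 7R/2 = 29.1 J mol⁻¹ K⁻¹ for a diatomic ideal gas.
ΔS = 5.43 × [29.1 × ln(592/504) − 8.314 × ln(1870/591)] = -26.6 J/K.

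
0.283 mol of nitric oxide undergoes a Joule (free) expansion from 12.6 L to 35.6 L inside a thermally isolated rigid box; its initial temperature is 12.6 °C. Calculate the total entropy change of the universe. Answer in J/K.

For an ideal gas in free expansion Q = 0 and W = 0, so T is unchanged.
Entropy is a state function; using a reversible isothermal path, ΔS_gas = nR ln(V₂/V₁) = 0.283 × 8.314 × ln(35.6/12.6) = 2.44 J/K.
The insulated surroundings exchange no heat, so ΔS_surr = 0 and ΔS_universe = ΔS_gas.

ΔS_universe = 2.44 J/K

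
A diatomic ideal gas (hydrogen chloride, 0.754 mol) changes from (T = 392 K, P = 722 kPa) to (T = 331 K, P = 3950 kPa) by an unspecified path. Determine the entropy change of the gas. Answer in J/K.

ΔS = nC_p ln(T₂/T₁) − nR ln(P₂/P₁), with C_p = 7R/2 = 29.1 J mol⁻¹ K⁻¹ for a diatomic ideal gas.
ΔS = 0.754 × [29.1 × ln(331/392) − 8.314 × ln(3950/722)] = -14.4 J/K.

ΔS = -14.4 J/K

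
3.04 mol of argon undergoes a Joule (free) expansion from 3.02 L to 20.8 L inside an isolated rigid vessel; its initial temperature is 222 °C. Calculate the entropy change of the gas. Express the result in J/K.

ΔS_gas = 48.8 J/K

For an ideal gas in free expansion Q = 0 and W = 0, so T is unchanged.
Entropy is a state function; using a reversible isothermal path, ΔS_gas = nR ln(V₂/V₁) = 3.04 × 8.314 × ln(20.8/3.02) = 48.8 J/K.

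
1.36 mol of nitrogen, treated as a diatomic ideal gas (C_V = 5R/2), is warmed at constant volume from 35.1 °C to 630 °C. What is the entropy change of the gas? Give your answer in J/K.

ΔS = 30.4 J/K

In kelvin: T₁ = 308.25 K, T₂ = 903.15 K. At constant volume, ΔS = nC_V ln(T₂/T₁) with C_V = 5R/2 = 20.79 J mol⁻¹ K⁻¹.
ΔS = 1.36 × 20.79 × ln(903.15/308.25) = 30.4 J/K.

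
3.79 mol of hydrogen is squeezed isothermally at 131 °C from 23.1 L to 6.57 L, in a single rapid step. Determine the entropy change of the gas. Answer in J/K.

ΔS_gas = -39.6 J/K

Entropy is a state function, so ΔS_gas depends only on the end states.
For an isothermal ideal gas ΔS_gas = nR ln(V₂/V₁) = 3.79 × 8.314 × ln(6.57/23.1) = -39.6 J/K.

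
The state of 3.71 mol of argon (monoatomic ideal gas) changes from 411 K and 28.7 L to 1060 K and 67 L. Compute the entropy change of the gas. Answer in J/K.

ΔS = 70 J/K

Entropy is a state function: ΔS = nC_V ln(T₂/T₁) + nR ln(V₂/V₁), with C_V = 3R/2 = 12.47 J mol⁻¹ K⁻¹ for a monoatomic ideal gas.
ΔS = 3.71 × [12.47 × ln(1060/411) + 8.314 × ln(67/28.7)] = 70 J/K.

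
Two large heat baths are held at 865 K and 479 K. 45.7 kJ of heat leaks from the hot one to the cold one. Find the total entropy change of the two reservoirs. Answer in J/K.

ΔS_hot = −Q/T_H = −45700/865 = -52.83 J/K and ΔS_cold = +Q/T_C = 45700/479 = 95.41 J/K.
ΔS_total = -52.83 + 95.41 = 42.6 J/K, positive as the second law requires.

ΔS_total = 42.6 J/K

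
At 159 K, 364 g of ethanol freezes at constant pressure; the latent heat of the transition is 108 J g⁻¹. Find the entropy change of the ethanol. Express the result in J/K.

Heat released by the substance: Q = −mL = −364 × 108 = −39312 J.
At constant T, ΔS = Q_rev/T = −39312 / 159 = -247 J/K.

ΔS = -247 J/K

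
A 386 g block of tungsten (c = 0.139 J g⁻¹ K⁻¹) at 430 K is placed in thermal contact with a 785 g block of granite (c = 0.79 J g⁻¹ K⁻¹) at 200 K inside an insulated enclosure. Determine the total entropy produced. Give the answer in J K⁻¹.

Energy balance: T_f = (m₁c₁T₁ + m₂c₂T₂)/(m₁c₁ + m₂c₂) = 218.31 K.
ΔS₁ = m₁c₁ ln(T_f/T₁) = 53.654 × ln(218.31/430) = -36.37 J/K.
ΔS₂ = m₂c₂ ln(T_f/T₂) = 620.15 × ln(218.31/200) = 54.34 J/K.
ΔS_total = -36.37 + 54.34 = 18 J/K.

ΔS_total = 18 J/K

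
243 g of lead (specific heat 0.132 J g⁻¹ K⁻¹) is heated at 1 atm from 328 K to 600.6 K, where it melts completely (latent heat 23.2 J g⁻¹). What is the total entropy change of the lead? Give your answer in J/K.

Warming step: ΔS₁ = m c ln(T_tr/T_i) = 243 × 0.132 × ln(600.6/328) = 19.4 J/K.
Phase change: ΔS₂ = +mL/T_tr = 243 × 23.2 / 600.6 = 9.387 J/K.
ΔS_total = (19.4) + (9.387) = 28.8 J/K.

ΔS = 28.8 J/K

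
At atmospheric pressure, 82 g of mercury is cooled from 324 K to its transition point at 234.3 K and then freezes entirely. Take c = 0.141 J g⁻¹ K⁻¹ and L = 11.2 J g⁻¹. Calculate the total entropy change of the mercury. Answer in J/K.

ΔS = -7.67 J/K

Cooling step: ΔS₁ = m c ln(T_tr/T_i) = 82 × 0.141 × ln(234.3/324) = -3.748 J/K.
Phase change: ΔS₂ = −mL/T_tr = −82 × 11.2 / 234.3 = -3.92 J/K.
ΔS_total = (-3.748) + (-3.92) = -7.67 J/K.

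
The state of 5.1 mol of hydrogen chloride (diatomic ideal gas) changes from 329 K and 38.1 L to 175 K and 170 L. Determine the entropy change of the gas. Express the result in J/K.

Entropy is a state function: ΔS = nC_V ln(T₂/T₁) + nR ln(V₂/V₁), with C_V = 5R/2 = 20.79 J mol⁻¹ K⁻¹ for a diatomic ideal gas.
ΔS = 5.1 × [20.79 × ln(175/329) + 8.314 × ln(170/38.1)] = -3.5 J/K.

ΔS = -3.5 J/K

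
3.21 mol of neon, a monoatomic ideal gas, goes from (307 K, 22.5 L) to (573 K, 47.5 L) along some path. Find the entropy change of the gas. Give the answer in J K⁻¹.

ΔS = 44.9 J/K

Entropy is a state function: ΔS = nC_V ln(T₂/T₁) + nR ln(V₂/V₁), with C_V = 3R/2 = 12.47 J mol⁻¹ K⁻¹ for a monoatomic ideal gas.
ΔS = 3.21 × [12.47 × ln(573/307) + 8.314 × ln(47.5/22.5)] = 44.9 J/K.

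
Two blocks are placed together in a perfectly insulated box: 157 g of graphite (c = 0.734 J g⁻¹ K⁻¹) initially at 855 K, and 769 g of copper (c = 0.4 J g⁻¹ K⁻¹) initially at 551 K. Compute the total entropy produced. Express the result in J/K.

ΔS_total = 8.6 J/K

Energy balance: T_f = (m₁c₁T₁ + m₂c₂T₂)/(m₁c₁ + m₂c₂) = 633.85 K.
ΔS₁ = m₁c₁ ln(T_f/T₁) = 115.238 × ln(633.85/855) = -34.49 J/K.
ΔS₂ = m₂c₂ ln(T_f/T₂) = 307.6 × ln(633.85/551) = 43.09 J/K.
ΔS_total = -34.49 + 43.09 = 8.6 J/K.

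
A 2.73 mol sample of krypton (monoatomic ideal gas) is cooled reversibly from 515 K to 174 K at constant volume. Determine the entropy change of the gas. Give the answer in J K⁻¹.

ΔS = -36.9 J/K

At constant volume, ΔS = nC_V ln(T₂/T₁) with C_V = 3R/2 = 12.47 J mol⁻¹ K⁻¹.
ΔS = 2.73 × 12.47 × ln(174/515) = -36.9 J/K.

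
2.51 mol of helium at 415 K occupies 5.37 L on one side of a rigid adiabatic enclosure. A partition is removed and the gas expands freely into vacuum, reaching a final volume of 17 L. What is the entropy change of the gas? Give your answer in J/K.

For an ideal gas in free expansion Q = 0 and W = 0, so T is unchanged.
Entropy is a state function; using a reversible isothermal path, ΔS_gas = nR ln(V₂/V₁) = 2.51 × 8.314 × ln(17/5.37) = 24 J/K.

ΔS_gas = 24 J/K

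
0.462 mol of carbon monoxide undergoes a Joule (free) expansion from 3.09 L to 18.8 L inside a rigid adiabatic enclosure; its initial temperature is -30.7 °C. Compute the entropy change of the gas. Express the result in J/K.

For an ideal gas in free expansion Q = 0 and W = 0, so T is unchanged.
Entropy is a state function; using a reversible isothermal path, ΔS_gas = nR ln(V₂/V₁) = 0.462 × 8.314 × ln(18.8/3.09) = 6.94 J/K.

ΔS_gas = 6.94 J/K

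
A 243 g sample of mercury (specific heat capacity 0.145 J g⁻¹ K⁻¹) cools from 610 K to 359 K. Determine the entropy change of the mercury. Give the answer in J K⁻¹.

ΔS = ∫dQ_rev/T = m c ln(T₂/T₁) = 243 × 0.145 × ln(359/610) = -18.7 J/K.

ΔS = -18.7 J/K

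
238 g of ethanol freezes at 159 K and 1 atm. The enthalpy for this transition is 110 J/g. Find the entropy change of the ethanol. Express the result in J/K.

ΔS = -165 J/K

Heat released by the substance: Q = −mL = −238 × 110 = −26180 J.
At constant T, ΔS = Q_rev/T = −26180 / 159 = -165 J/K.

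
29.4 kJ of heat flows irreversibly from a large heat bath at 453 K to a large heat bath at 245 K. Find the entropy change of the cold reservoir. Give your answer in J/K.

The cold reservoir gains heat Q, so ΔS_cold = +Q/T_C = 29400/245 = 120 J/K.

ΔS_cold = 120 J/K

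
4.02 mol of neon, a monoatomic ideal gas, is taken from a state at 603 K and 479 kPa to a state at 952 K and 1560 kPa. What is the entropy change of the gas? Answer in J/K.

ΔS = -1.31 J/K

ΔS = nC_p ln(T₂/T₁) − nR ln(P₂/P₁), with C_p = 5R/2 = 20.79 J mol⁻¹ K⁻¹ for a monoatomic ideal gas.
ΔS = 4.02 × [20.79 × ln(952/603) − 8.314 × ln(1560/479)] = -1.31 J/K.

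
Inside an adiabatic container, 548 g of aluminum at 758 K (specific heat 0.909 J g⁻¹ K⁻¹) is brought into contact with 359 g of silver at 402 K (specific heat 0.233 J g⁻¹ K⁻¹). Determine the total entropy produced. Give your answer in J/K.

ΔS_total = 12.4 J/K

Energy balance: T_f = (m₁c₁T₁ + m₂c₂T₂)/(m₁c₁ + m₂c₂) = 706.82 K.
ΔS₁ = m₁c₁ ln(T_f/T₁) = 498.132 × ln(706.82/758) = -34.83 J/K.
ΔS₂ = m₂c₂ ln(T_f/T₂) = 83.647 × ln(706.82/402) = 47.2 J/K.
ΔS_total = -34.83 + 47.2 = 12.4 J/K.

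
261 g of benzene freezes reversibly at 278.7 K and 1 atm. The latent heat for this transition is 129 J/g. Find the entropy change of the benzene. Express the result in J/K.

ΔS = -121 J/K

Heat released by the substance: Q = −mL = −261 × 129 = −33669 J.
At constant T, ΔS = Q_rev/T = −33669 / 278.7 = -121 J/K.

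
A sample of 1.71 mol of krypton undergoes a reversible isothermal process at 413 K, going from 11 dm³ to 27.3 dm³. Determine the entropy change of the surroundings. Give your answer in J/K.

ΔS_surr = -12.9 J/K

For an isothermal ideal gas ΔS_gas = nR ln(V₂/V₁) = 1.71 × 8.314 × ln(27.3/11) = 12.9 J/K.
The process is reversible, so ΔS_surr = −ΔS_gas = -12.9 J/K and ΔS_universe = 0.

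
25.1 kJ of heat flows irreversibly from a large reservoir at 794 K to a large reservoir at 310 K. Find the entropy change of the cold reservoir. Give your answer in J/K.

ΔS_cold = 81 J/K

The cold reservoir gains heat Q, so ΔS_cold = +Q/T_C = 25100/310 = 81 J/K.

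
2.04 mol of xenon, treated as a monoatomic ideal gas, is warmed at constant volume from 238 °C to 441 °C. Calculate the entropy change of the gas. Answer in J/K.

ΔS = 8.51 J/K

In kelvin: T₁ = 511.15 K, T₂ = 714.15 K. At constant volume, ΔS = nC_V ln(T₂/T₁) with C_V = 3R/2 = 12.47 J mol⁻¹ K⁻¹.
ΔS = 2.04 × 12.47 × ln(714.15/511.15) = 8.51 J/K.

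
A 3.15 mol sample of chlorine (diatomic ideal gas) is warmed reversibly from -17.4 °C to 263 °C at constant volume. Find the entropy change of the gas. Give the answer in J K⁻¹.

In kelvin: T₁ = 255.75 K, T₂ = 536.15 K. At constant volume, ΔS = nC_V ln(T₂/T₁) with C_V = 5R/2 = 20.79 J mol⁻¹ K⁻¹.
ΔS = 3.15 × 20.79 × ln(536.15/255.75) = 48.5 J/K.

ΔS = 48.5 J/K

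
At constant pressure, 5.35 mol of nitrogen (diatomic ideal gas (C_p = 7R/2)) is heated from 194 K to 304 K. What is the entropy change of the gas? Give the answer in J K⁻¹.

ΔS = 69.9 J/K

At constant pressure, ΔS = nC_p ln(T₂/T₁) with C_p = 7R/2 = 29.1 J mol⁻¹ K⁻¹.
ΔS = 5.35 × 29.1 × ln(304/194) = 69.9 J/K.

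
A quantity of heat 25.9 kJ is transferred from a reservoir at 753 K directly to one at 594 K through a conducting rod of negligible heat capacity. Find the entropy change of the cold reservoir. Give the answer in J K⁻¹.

ΔS_cold = 43.6 J/K

The cold reservoir gains heat Q, so ΔS_cold = +Q/T_C = 25900/594 = 43.6 J/K.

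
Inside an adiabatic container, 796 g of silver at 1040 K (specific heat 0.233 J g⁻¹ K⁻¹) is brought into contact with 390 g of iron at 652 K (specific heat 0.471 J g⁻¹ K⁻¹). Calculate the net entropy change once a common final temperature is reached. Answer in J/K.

Energy balance: T_f = (m₁c₁T₁ + m₂c₂T₂)/(m₁c₁ + m₂c₂) = 846.93 K.
ΔS₁ = m₁c₁ ln(T_f/T₁) = 185.468 × ln(846.93/1040) = -38.09 J/K.
ΔS₂ = m₂c₂ ln(T_f/T₂) = 183.69 × ln(846.93/652) = 48.05 J/K.
ΔS_total = -38.09 + 48.05 = 9.96 J/K.

ΔS_total = 9.96 J/K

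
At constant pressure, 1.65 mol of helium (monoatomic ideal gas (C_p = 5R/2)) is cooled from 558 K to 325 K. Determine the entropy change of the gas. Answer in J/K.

At constant pressure, ΔS = nC_p ln(T₂/T₁) with C_p = 5R/2 = 20.79 J mol⁻¹ K⁻¹.
ΔS = 1.65 × 20.79 × ln(325/558) = -18.5 J/K.

ΔS = -18.5 J/K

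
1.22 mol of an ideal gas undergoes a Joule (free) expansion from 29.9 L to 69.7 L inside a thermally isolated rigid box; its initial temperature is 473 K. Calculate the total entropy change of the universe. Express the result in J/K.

No heat is exchanged and no work is done, so the ideal-gas temperature stays constant.
Entropy is a state function; using a reversible isothermal path, ΔS_gas = nR ln(V₂/V₁) = 1.22 × 8.314 × ln(69.7/29.9) = 8.58 J/K.
The insulated surroundings exchange no heat, so ΔS_surr = 0 and ΔS_universe = ΔS_gas.

ΔS_universe = 8.58 J/K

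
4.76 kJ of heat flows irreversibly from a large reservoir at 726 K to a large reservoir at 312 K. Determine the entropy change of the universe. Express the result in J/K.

ΔS_total = 8.7 J/K

ΔS_hot = −Q/T_H = −4760/726 = -6.556 J/K and ΔS_cold = +Q/T_C = 4760/312 = 15.26 J/K.
ΔS_total = -6.556 + 15.26 = 8.7 J/K, positive as the second law requires.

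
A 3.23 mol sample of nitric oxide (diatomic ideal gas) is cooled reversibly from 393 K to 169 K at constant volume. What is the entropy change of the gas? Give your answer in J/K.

ΔS = -56.7 J/K

At constant volume, ΔS = nC_V ln(T₂/T₁) with C_V = 5R/2 = 20.79 J mol⁻¹ K⁻¹.
ΔS = 3.23 × 20.79 × ln(169/393) = -56.7 J/K.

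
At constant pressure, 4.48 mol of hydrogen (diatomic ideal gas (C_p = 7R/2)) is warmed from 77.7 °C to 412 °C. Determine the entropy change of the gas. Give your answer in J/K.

ΔS = 87.2 J/K

In kelvin: T₁ = 350.85 K, T₂ = 685.15 K. At constant pressure, ΔS = nC_p ln(T₂/T₁) with C_p = 7R/2 = 29.1 J mol⁻¹ K⁻¹.
ΔS = 4.48 × 29.1 × ln(685.15/350.85) = 87.2 J/K.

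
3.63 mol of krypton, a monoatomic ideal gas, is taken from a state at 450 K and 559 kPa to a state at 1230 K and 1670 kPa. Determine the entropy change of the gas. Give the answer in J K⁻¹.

ΔS = nC_p ln(T₂/T₁) − nR ln(P₂/P₁), with C_p = 5R/2 = 20.79 J mol⁻¹ K⁻¹ for a monoatomic ideal gas.
ΔS = 3.63 × [20.79 × ln(1230/450) − 8.314 × ln(1670/559)] = 42.8 J/K.

ΔS = 42.8 J/K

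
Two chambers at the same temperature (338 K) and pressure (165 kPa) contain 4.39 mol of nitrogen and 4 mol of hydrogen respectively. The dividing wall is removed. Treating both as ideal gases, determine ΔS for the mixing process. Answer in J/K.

ΔS_mix = 48.3 J/K

Mole fractions: x_A = 4.39/8.39 = 0.523, x_B = 0.477.
ΔS_mix = −R(n_A ln x_A + n_B ln x_B) = −8.314 × (4.39 ln 0.523 + 4 ln 0.477) = 48.3 J/K.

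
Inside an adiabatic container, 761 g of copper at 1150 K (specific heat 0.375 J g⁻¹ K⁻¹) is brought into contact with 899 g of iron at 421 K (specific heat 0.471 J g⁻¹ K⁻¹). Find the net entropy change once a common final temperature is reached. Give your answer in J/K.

ΔS_total = 88.2 J/K

Energy balance: T_f = (m₁c₁T₁ + m₂c₂T₂)/(m₁c₁ + m₂c₂) = 714.51 K.
ΔS₁ = m₁c₁ ln(T_f/T₁) = 285.375 × ln(714.51/1150) = -135.8 J/K.
ΔS₂ = m₂c₂ ln(T_f/T₂) = 423.429 × ln(714.51/421) = 224 J/K.
ΔS_total = -135.8 + 224 = 88.2 J/K.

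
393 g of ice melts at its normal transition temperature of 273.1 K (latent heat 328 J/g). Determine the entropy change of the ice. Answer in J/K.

Heat absorbed by the substance: Q = mL = 393 × 328 = 128904 J.
At constant T, ΔS = Q_rev/T = 128904 / 273.1 = 472 J/K.

ΔS = 472 J/K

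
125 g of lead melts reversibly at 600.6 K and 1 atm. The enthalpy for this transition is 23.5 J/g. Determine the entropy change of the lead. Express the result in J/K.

ΔS = 4.89 J/K

Heat absorbed by the substance: Q = mL = 125 × 23.5 = 2937.5 J.
At constant T, ΔS = Q_rev/T = 2937.5 / 600.6 = 4.89 J/K.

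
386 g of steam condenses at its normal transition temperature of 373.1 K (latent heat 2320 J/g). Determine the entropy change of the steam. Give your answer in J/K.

Heat released by the substance: Q = −mL = −386 × 2320 = −895520 J.
At constant T, ΔS = Q_rev/T = −895520 / 373.1 = -2400 J/K.

ΔS = -2400 J/K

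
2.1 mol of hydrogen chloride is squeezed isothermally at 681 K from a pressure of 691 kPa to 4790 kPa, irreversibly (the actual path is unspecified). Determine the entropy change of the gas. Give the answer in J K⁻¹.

Entropy is a state function, so ΔS_gas depends only on the end states.
For an isothermal ideal gas ΔS_gas = nR ln(P₁/P₂) = 2.1 × 8.314 × ln(691/4790) = -33.8 J/K.

ΔS_gas = -33.8 J/K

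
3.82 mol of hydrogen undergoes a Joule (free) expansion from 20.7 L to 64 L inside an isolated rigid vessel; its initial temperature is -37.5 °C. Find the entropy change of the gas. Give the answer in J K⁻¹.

For an ideal gas in free expansion Q = 0 and W = 0, so T is unchanged.
Entropy is a state function; using a reversible isothermal path, ΔS_gas = nR ln(V₂/V₁) = 3.82 × 8.314 × ln(64/20.7) = 35.8 J/K.

ΔS_gas = 35.8 J/K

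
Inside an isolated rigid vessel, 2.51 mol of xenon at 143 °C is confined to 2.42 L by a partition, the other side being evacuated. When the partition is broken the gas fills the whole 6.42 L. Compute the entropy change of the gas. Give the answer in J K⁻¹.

For an ideal gas in free expansion Q = 0 and W = 0, so T is unchanged.
Entropy is a state function; using a reversible isothermal path, ΔS_gas = nR ln(V₂/V₁) = 2.51 × 8.314 × ln(6.42/2.42) = 20.4 J/K.

ΔS_gas = 20.4 J/K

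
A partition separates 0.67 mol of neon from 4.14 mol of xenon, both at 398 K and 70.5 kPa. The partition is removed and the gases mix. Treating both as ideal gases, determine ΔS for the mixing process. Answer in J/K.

Mole fractions: x_A = 0.67/4.81 = 0.139, x_B = 0.861.
ΔS_mix = −R(n_A ln x_A + n_B ln x_B) = −8.314 × (0.67 ln 0.139 + 4.14 ln 0.861) = 16.1 J/K.

ΔS_mix = 16.1 J/K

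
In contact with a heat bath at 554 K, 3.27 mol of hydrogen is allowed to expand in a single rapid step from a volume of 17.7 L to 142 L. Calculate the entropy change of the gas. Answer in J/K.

ΔS_gas = 56.6 J/K

Entropy is a state function, so ΔS_gas depends only on the end states.
For an isothermal ideal gas ΔS_gas = nR ln(V₂/V₁) = 3.27 × 8.314 × ln(142/17.7) = 56.6 J/K.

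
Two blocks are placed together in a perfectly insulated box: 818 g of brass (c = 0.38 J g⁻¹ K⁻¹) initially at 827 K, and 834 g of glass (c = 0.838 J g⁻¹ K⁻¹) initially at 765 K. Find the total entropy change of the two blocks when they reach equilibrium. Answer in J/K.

Energy balance: T_f = (m₁c₁T₁ + m₂c₂T₂)/(m₁c₁ + m₂c₂) = 784.09 K.
ΔS₁ = m₁c₁ ln(T_f/T₁) = 310.84 × ln(784.09/827) = -16.56 J/K.
ΔS₂ = m₂c₂ ln(T_f/T₂) = 698.892 × ln(784.09/765) = 17.22 J/K.
ΔS_total = -16.56 + 17.22 = 0.66 J/K.

ΔS_total = 0.66 J/K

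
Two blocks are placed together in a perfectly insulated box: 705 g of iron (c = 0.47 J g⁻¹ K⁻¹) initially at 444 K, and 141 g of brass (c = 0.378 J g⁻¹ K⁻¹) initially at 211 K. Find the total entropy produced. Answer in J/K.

ΔS_total = 10.6 J/K

Energy balance: T_f = (m₁c₁T₁ + m₂c₂T₂)/(m₁c₁ + m₂c₂) = 411.71 K.
ΔS₁ = m₁c₁ ln(T_f/T₁) = 331.35 × ln(411.71/444) = -25.01 J/K.
ΔS₂ = m₂c₂ ln(T_f/T₂) = 53.298 × ln(411.71/211) = 35.63 J/K.
ΔS_total = -25.01 + 35.63 = 10.6 J/K.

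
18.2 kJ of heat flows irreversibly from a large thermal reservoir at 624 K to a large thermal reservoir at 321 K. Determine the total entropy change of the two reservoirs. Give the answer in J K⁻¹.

ΔS_hot = −Q/T_H = −18200/624 = -29.17 J/K and ΔS_cold = +Q/T_C = 18200/321 = 56.7 J/K.
ΔS_total = -29.17 + 56.7 = 27.5 J/K, positive as the second law requires.

ΔS_total = 27.5 J/K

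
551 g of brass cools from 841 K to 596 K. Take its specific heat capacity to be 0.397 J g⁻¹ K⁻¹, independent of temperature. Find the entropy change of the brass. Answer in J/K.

ΔS = -75.3 J/K

ΔS = ∫dQ_rev/T = m c ln(T₂/T₁) = 551 × 0.397 × ln(596/841) = -75.3 J/K.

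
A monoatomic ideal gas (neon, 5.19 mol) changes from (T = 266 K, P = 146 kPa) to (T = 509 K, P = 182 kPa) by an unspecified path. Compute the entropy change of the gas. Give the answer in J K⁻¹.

ΔS = 60.5 J/K

ΔS = nC_p ln(T₂/T₁) − nR ln(P₂/P₁), with C_p = 5R/2 = 20.79 J mol⁻¹ K⁻¹ for a monoatomic ideal gas.
ΔS = 5.19 × [20.79 × ln(509/266) − 8.314 × ln(182/146)] = 60.5 J/K.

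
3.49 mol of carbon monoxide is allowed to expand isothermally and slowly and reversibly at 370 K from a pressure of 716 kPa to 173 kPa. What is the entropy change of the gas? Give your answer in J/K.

For an isothermal ideal gas ΔS_gas = nR ln(P₁/P₂) = 3.49 × 8.314 × ln(716/173) = 41.2 J/K.

ΔS_gas = 41.2 J/K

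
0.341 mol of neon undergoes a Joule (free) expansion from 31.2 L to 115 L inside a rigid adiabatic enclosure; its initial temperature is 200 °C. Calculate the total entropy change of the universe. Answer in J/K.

No heat is exchanged and no work is done, so the ideal-gas temperature stays constant.
Entropy is a state function; using a reversible isothermal path, ΔS_gas = nR ln(V₂/V₁) = 0.341 × 8.314 × ln(115/31.2) = 3.7 J/K.
The insulated surroundings exchange no heat, so ΔS_surr = 0 and ΔS_universe = ΔS_gas.

ΔS_universe = 3.7 J/K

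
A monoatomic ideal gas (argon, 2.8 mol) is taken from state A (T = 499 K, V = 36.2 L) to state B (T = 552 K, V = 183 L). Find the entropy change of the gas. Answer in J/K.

Entropy is a state function: ΔS = nC_V ln(T₂/T₁) + nR ln(V₂/V₁), with C_V = 3R/2 = 12.47 J mol⁻¹ K⁻¹ for a monoatomic ideal gas.
ΔS = 2.8 × [12.47 × ln(552/499) + 8.314 × ln(183/36.2)] = 41.2 J/K.

ΔS = 41.2 J/K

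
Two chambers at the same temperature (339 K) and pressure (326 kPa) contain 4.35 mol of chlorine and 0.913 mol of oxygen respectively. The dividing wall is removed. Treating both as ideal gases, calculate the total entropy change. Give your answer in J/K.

Mole fractions: x_A = 4.35/5.26 = 0.827, x_B = 0.173.
ΔS_mix = −R(n_A ln x_A + n_B ln x_B) = −8.314 × (4.35 ln 0.827 + 0.913 ln 0.173) = 20.2 J/K.

ΔS_mix = 20.2 J/K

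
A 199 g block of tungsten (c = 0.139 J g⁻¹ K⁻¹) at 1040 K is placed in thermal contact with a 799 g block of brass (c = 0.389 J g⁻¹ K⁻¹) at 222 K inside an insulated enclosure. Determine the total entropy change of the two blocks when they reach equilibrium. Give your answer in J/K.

Energy balance: T_f = (m₁c₁T₁ + m₂c₂T₂)/(m₁c₁ + m₂c₂) = 288.85 K.
ΔS₁ = m₁c₁ ln(T_f/T₁) = 27.661 × ln(288.85/1040) = -35.44 J/K.
ΔS₂ = m₂c₂ ln(T_f/T₂) = 310.811 × ln(288.85/222) = 81.81 J/K.
ΔS_total = -35.44 + 81.81 = 46.4 J/K.

ΔS_total = 46.4 J/K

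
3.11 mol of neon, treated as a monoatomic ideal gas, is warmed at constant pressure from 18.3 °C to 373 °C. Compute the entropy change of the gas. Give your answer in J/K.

In kelvin: T₁ = 291.45 K, T₂ = 646.15 K. At constant pressure, ΔS = nC_p ln(T₂/T₁) with C_p = 5R/2 = 20.79 J mol⁻¹ K⁻¹.
ΔS = 3.11 × 20.79 × ln(646.15/291.45) = 51.5 J/K.

ΔS = 51.5 J/K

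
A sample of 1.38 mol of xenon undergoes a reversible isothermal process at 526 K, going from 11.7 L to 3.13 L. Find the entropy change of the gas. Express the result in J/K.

For an isothermal ideal gas ΔS_gas = nR ln(V₂/V₁) = 1.38 × 8.314 × ln(3.13/11.7) = -15.1 J/K.

ΔS_gas = -15.1 J/K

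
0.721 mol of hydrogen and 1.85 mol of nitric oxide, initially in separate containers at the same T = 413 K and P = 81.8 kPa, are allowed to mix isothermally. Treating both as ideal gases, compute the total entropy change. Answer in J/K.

ΔS_mix = 12.7 J/K

Mole fractions: x_A = 0.721/2.57 = 0.28, x_B = 0.72.
ΔS_mix = −R(n_A ln x_A + n_B ln x_B) = −8.314 × (0.721 ln 0.28 + 1.85 ln 0.72) = 12.7 J/K.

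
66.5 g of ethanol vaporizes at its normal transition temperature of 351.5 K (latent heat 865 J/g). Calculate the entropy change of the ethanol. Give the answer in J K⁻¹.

Heat absorbed by the substance: Q = mL = 66.5 × 865 = 57522.5 J.
At constant T, ΔS = Q_rev/T = 57522.5 / 351.5 = 164 J/K.

ΔS = 164 J/K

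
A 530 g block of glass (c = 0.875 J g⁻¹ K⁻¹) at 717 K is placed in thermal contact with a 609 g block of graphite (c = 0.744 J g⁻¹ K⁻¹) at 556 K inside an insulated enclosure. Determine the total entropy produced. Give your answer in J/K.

ΔS_total = 7.38 J/K

Energy balance: T_f = (m₁c₁T₁ + m₂c₂T₂)/(m₁c₁ + m₂c₂) = 637.44 K.
ΔS₁ = m₁c₁ ln(T_f/T₁) = 463.75 × ln(637.44/717) = -54.55 J/K.
ΔS₂ = m₂c₂ ln(T_f/T₂) = 453.096 × ln(637.44/556) = 61.93 J/K.
ΔS_total = -54.55 + 61.93 = 7.38 J/K.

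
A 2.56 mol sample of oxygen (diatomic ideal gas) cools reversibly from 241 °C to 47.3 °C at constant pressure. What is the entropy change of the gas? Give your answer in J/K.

ΔS = -35.2 J/K

In kelvin: T₁ = 514.15 K, T₂ = 320.45 K. At constant pressure, ΔS = nC_p ln(T₂/T₁) with C_p = 7R/2 = 29.1 J mol⁻¹ K⁻¹.
ΔS = 2.56 × 29.1 × ln(320.45/514.15) = -35.2 J/K.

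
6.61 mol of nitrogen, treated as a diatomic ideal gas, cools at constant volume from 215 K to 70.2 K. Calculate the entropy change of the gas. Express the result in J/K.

At constant volume, ΔS = nC_V ln(T₂/T₁) with C_V = 5R/2 = 20.79 J mol⁻¹ K⁻¹.
ΔS = 6.61 × 20.79 × ln(70.2/215) = -154 J/K.

ΔS = -154 J/K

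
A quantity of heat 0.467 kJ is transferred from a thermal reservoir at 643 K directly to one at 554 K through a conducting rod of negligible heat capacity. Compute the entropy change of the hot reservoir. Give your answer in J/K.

The hot reservoir loses heat Q, so ΔS_hot = −Q/T_H = −467/643 = -0.726 J/K.

ΔS_hot = -0.726 J/K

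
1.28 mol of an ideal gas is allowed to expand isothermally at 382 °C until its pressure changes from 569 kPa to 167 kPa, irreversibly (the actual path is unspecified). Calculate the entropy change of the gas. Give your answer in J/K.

ΔS_gas = 13 J/K

Entropy is a state function, so ΔS_gas depends only on the end states.
For an isothermal ideal gas ΔS_gas = nR ln(P₁/P₂) = 1.28 × 8.314 × ln(569/167) = 13 J/K.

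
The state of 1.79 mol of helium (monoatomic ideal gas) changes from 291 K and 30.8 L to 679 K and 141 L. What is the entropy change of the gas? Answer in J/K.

Entropy is a state function: ΔS = nC_V ln(T₂/T₁) + nR ln(V₂/V₁), with C_V = 3R/2 = 12.47 J mol⁻¹ K⁻¹ for a monoatomic ideal gas.
ΔS = 1.79 × [12.47 × ln(679/291) + 8.314 × ln(141/30.8)] = 41.6 J/K.

ΔS = 41.6 J/K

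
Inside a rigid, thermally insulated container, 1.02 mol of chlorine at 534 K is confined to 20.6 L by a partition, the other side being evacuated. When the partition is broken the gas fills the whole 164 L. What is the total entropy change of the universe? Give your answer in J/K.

ΔS_universe = 17.6 J/K

No heat is exchanged and no work is done, so the ideal-gas temperature stays constant.
Entropy is a state function; using a reversible isothermal path, ΔS_gas = nR ln(V₂/V₁) = 1.02 × 8.314 × ln(164/20.6) = 17.6 J/K.
The insulated surroundings exchange no heat, so ΔS_surr = 0 and ΔS_universe = ΔS_gas.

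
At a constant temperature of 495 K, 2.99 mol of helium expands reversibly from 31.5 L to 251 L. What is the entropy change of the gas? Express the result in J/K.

For an isothermal ideal gas ΔS_gas = nR ln(V₂/V₁) = 2.99 × 8.314 × ln(251/31.5) = 51.6 J/K.

ΔS_gas = 51.6 J/K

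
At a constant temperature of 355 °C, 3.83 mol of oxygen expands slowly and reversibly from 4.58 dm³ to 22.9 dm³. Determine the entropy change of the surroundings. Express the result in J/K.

ΔS_surr = -51.2 J/K

For an isothermal ideal gas ΔS_gas = nR ln(V₂/V₁) = 3.83 × 8.314 × ln(22.9/4.58) = 51.2 J/K.
The process is reversible, so ΔS_surr = −ΔS_gas = -51.2 J/K and ΔS_universe = 0.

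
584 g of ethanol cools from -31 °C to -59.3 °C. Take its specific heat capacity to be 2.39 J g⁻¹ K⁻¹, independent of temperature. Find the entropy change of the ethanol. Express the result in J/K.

In kelvin: T₁ = 242.15 K, T₂ = 213.85 K. ΔS = ∫dQ_rev/T = m c ln(T₂/T₁) = 584 × 2.39 × ln(213.85/242.15) = -173 J/K.

ΔS = -173 J/K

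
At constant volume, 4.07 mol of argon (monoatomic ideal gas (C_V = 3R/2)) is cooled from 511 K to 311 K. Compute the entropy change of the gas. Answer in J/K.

At constant volume, ΔS = nC_V ln(T₂/T₁) with C_V = 3R/2 = 12.47 J mol⁻¹ K⁻¹.
ΔS = 4.07 × 12.47 × ln(311/511) = -25.2 J/K.

ΔS = -25.2 J/K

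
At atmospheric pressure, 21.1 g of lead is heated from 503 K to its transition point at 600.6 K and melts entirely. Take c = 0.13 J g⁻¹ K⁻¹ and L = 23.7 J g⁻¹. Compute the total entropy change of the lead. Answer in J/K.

Warming step: ΔS₁ = m c ln(T_tr/T_i) = 21.1 × 0.13 × ln(600.6/503) = 0.4864 J/K.
Phase change: ΔS₂ = +mL/T_tr = 21.1 × 23.7 / 600.6 = 0.8326 J/K.
ΔS_total = (0.4864) + (0.8326) = 1.32 J/K.

ΔS = 1.32 J/K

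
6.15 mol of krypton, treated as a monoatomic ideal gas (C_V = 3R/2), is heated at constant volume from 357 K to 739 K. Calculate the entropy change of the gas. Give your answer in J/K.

ΔS = 55.8 J/K

At constant volume, ΔS = nC_V ln(T₂/T₁) with C_V = 3R/2 = 12.47 J mol⁻¹ K⁻¹.
ΔS = 6.15 × 12.47 × ln(739/357) = 55.8 J/K.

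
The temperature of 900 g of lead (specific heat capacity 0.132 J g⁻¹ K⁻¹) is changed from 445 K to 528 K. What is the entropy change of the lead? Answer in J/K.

ΔS = ∫dQ_rev/T = m c ln(T₂/T₁) = 900 × 0.132 × ln(528/445) = 20.3 J/K.

ΔS = 20.3 J/K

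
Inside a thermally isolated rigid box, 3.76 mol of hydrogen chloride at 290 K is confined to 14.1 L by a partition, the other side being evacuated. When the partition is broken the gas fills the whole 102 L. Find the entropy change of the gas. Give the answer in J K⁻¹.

ΔS_gas = 61.9 J/K

No heat is exchanged and no work is done, so the ideal-gas temperature stays constant.
Entropy is a state function; using a reversible isothermal path, ΔS_gas = nR ln(V₂/V₁) = 3.76 × 8.314 × ln(102/14.1) = 61.9 J/K.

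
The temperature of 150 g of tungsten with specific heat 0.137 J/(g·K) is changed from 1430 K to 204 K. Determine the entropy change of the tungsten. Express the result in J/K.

ΔS = -40 J/K

ΔS = ∫dQ_rev/T = m c ln(T₂/T₁) = 150 × 0.137 × ln(204/1430) = -40 J/K.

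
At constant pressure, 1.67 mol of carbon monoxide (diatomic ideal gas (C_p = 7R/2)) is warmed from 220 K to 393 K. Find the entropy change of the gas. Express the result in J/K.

ΔS = 28.2 J/K

At constant pressure, ΔS = nC_p ln(T₂/T₁) with C_p = 7R/2 = 29.1 J mol⁻¹ K⁻¹.
ΔS = 1.67 × 29.1 × ln(393/220) = 28.2 J/K.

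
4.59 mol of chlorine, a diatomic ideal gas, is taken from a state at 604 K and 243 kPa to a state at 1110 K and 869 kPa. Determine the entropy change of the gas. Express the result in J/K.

ΔS = 32.7 J/K

ΔS = nC_p ln(T₂/T₁) − nR ln(P₂/P₁), with C_p = 7R/2 = 29.1 J mol⁻¹ K⁻¹ for a diatomic ideal gas.
ΔS = 4.59 × [29.1 × ln(1110/604) − 8.314 × ln(869/243)] = 32.7 J/K.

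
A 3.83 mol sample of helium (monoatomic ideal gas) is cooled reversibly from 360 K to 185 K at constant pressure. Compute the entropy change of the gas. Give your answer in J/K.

ΔS = -53 J/K

At constant pressure, ΔS = nC_p ln(T₂/T₁) with C_p = 5R/2 = 20.79 J mol⁻¹ K⁻¹.
ΔS = 3.83 × 20.79 × ln(185/360) = -53 J/K.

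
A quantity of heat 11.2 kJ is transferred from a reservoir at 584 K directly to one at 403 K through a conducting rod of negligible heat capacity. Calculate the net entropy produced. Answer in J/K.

ΔS_hot = −Q/T_H = −11200/584 = -19.18 J/K and ΔS_cold = +Q/T_C = 11200/403 = 27.79 J/K.
ΔS_total = -19.18 + 27.79 = 8.61 J/K, positive as the second law requires.

ΔS_total = 8.61 J/K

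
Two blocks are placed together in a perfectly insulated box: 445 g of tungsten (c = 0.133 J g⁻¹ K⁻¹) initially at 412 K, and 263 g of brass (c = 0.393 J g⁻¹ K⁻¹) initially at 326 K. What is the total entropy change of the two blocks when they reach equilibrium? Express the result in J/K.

Energy balance: T_f = (m₁c₁T₁ + m₂c₂T₂)/(m₁c₁ + m₂c₂) = 357.31 K.
ΔS₁ = m₁c₁ ln(T_f/T₁) = 59.185 × ln(357.31/412) = -8.428 J/K.
ΔS₂ = m₂c₂ ln(T_f/T₂) = 103.359 × ln(357.31/326) = 9.48 J/K.
ΔS_total = -8.428 + 9.48 = 1.05 J/K.

ΔS_total = 1.05 J/K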